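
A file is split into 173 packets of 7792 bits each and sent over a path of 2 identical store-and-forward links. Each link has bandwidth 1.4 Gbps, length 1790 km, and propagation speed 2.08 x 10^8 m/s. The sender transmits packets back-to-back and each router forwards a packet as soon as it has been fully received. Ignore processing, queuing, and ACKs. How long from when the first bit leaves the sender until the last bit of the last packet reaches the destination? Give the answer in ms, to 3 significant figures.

Per-hop transmission t_tx = L/R = 7792/1400000000 = 0.00556571 ms.
Per-hop propagation t_prop = 1790000/208000000 = 8.60577 ms.
Pipeline fill: first packet needs 2·t_tx to clear all hops; remaining 172 packets each add one t_tx.
Total = (2+173-1)·t_tx + 2·t_prop = 174·0.00556571 + 2·8.60577 = 18.2 ms.

18.2 ms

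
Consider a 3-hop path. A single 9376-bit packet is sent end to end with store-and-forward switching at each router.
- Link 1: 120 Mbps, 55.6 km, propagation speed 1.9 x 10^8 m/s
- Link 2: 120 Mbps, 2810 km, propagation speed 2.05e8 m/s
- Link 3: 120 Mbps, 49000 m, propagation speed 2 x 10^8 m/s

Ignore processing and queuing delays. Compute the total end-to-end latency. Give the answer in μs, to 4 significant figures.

14480 μs

Transmission delay per hop = L/R = 9376/120000000 = 78.1333 μs; 3 hops → 234.4 μs.
Propagation delays (d/s per hop): 292.632, 13707.3, 245 μs; sum = 14244.9 μs.
End-to-end = 14480 μs.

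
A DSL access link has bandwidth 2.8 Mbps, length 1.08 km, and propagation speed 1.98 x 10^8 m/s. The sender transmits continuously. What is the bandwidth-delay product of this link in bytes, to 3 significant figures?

Propagation delay = 1080 / 198000000 = 5.45455e-06 s.
BDP = R × t_prop = 2800000 × 5.45455e-06 = 15.2727 bits.
In bytes: 15.2727/8 = 1.91 bytes.

1.91 bytes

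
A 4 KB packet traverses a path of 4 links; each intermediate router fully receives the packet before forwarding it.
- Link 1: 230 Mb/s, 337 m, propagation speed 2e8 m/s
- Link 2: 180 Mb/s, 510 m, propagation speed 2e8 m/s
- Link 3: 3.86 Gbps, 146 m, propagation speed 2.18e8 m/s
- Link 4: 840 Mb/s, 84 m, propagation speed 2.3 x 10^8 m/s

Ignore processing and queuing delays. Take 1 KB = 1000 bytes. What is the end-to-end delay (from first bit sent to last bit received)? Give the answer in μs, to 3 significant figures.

369 μs

L = 32000 bits.
Transmission delays (L/R per hop): 139.13, 177.778, 8.29016, 38.0952 μs; sum = 363.294 μs.
Propagation delays (d/s per hop): 1.685, 2.55, 0.669725, 0.365217 μs; sum = 5.26994 μs.
End-to-end = 369 μs.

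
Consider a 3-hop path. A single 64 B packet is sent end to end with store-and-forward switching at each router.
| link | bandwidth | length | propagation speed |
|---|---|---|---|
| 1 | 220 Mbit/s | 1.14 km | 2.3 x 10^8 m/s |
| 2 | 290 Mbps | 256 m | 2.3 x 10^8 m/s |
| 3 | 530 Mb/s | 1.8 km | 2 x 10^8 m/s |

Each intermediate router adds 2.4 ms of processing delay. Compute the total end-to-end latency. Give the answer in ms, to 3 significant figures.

4.82 ms

L = 64 × 8 = 512 bits.
Transmission delays (L/R per hop): 0.00232727, 0.00176552, 0.000966038 ms; sum = 0.00505883 ms.
Propagation delays (d/s per hop): 0.00495652, 0.00111304, 0.009 ms; sum = 0.0150696 ms.
Processing at 2 router(s): 2 × 2.4 ms = 4.8 ms.
End-to-end = 4.82 ms.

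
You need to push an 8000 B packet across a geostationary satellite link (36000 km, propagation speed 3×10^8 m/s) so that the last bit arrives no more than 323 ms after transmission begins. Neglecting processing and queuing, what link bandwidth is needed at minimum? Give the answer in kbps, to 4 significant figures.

L = 64000 bits.
Propagation delay = 36000000 / 300000000 = 120 ms.
Transmission budget = 323 − 120 = 203 ms.
R ≥ L / t_tx = 64000 bits / 0.203 s = 315.3 kbps.

315.3 kbps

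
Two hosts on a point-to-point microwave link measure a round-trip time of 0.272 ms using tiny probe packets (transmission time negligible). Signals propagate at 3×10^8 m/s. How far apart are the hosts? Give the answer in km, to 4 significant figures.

40.80 km

One-way propagation = RTT/2 = 0.136 ms.
d = s × t = 300000000 × 0.000136 = 40.80 km.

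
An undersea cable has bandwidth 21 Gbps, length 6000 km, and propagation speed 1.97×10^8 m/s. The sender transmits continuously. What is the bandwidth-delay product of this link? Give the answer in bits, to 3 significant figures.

640000000 bits

Propagation delay = 6000000 / 197000000 = 0.0304569 s.
BDP = R × t_prop = 21000000000 × 0.0304569 = 639594000 bits.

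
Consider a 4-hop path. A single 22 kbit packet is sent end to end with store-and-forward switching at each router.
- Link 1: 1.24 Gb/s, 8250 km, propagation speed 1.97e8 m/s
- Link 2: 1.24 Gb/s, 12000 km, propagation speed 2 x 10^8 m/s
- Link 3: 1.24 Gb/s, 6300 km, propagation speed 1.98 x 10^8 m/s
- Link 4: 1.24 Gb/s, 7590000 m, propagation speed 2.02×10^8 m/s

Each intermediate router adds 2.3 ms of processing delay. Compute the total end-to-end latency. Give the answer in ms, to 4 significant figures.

178.2 ms

L = 22000 bits.
Transmission delay per hop = L/R = 22000/1240000000 = 0.0177419 ms; 4 hops → 0.0709677 ms.
Propagation delays (d/s per hop): 41.8782, 60, 31.8182, 37.5743 ms; sum = 171.271 ms.
Processing at 3 router(s): 3 × 2.3 ms = 6.9 ms.
End-to-end = 178.2 ms.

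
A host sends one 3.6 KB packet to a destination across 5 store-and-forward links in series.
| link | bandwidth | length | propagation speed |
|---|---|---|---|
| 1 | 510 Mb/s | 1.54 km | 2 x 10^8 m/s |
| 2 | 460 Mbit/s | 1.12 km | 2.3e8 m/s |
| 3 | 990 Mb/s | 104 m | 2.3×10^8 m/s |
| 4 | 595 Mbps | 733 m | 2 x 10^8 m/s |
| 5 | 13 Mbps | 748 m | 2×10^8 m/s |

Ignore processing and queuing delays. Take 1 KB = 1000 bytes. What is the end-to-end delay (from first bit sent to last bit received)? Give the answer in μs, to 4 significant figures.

2432 μs

L = 28800 bits.
Transmission delays (L/R per hop): 56.4706, 62.6087, 29.0909, 48.4034, 2215.38 μs; sum = 2411.96 μs.
Propagation delays (d/s per hop): 7.7, 4.86957, 0.452174, 3.665, 3.74 μs; sum = 20.4267 μs.
End-to-end = 2432 μs.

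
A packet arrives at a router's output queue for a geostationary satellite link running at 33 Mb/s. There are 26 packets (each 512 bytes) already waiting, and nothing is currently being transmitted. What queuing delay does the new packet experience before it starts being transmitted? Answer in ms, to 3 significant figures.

Each queued packet: L/R = 4096/33000000 = 0.124121 ms.
26 queued → 3.22715 ms.
Queuing delay = 3.23 ms.

3.23 ms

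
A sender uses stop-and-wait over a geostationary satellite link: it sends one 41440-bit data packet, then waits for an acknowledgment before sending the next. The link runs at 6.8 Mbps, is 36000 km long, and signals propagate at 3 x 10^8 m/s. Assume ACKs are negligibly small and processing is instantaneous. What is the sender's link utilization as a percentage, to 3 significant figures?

t_tx = L/R = 41440/6800000 = 0.00609412 s.
t_prop = 36000000/300000000 = 0.12 s; RTT = 0.24 s.
Cycle = t_tx + RTT = 0.246094 s.
Utilization = t_tx / cycle = 0.00609412/0.246094 = 2.48 %.

2.48 %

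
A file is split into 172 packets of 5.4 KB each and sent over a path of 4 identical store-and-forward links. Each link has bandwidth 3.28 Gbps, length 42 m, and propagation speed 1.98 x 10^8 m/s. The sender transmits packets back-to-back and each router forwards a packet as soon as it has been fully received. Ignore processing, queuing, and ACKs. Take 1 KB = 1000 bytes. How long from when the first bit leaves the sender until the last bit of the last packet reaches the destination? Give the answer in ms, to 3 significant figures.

2.31 ms

Per-hop transmission t_tx = L/R = 43200/3280000000 = 0.0131707 ms.
Per-hop propagation t_prop = 42/198000000 = 0.000212121 ms.
Pipeline fill: first packet needs 4·t_tx to clear all hops; remaining 171 packets each add one t_tx.
Total = (4+172-1)·t_tx + 4·t_prop = 175·0.0131707 + 4·0.000212121 = 2.31 ms.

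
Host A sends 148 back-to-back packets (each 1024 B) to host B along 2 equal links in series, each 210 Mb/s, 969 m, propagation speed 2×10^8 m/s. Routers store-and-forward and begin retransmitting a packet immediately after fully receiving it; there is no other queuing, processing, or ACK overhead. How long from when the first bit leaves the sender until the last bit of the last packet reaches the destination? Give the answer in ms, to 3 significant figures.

Per-hop transmission t_tx = L/R = 8192/210000000 = 0.0390095 ms.
Per-hop propagation t_prop = 969/200000000 = 0.004845 ms.
Pipeline fill: first packet needs 2·t_tx to clear all hops; remaining 147 packets each add one t_tx.
Total = (2+148-1)·t_tx + 2·t_prop = 149·0.0390095 + 2·0.004845 = 5.82 ms.

5.82 ms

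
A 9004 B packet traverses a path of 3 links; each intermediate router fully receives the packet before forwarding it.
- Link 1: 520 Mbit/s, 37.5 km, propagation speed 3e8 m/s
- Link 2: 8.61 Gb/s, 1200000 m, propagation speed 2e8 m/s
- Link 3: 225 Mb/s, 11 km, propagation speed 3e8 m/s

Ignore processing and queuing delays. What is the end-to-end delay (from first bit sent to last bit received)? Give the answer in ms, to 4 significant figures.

L = 9004 × 8 = 72032 bits.
Transmission delays (L/R per hop): 0.138523, 0.00836609, 0.320142 ms; sum = 0.467031 ms.
Propagation delays (d/s per hop): 0.125, 6, 0.0366667 ms; sum = 6.16167 ms.
End-to-end = 6.629 ms.

6.629 ms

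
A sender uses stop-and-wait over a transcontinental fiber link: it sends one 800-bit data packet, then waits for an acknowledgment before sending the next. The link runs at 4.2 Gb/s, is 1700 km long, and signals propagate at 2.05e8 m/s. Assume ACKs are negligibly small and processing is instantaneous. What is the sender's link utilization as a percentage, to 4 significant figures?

0.001148 %

t_tx = L/R = 800/4200000000 = 1.90476e-07 s.
t_prop = 1700000/2.05e+08 = 0.00829268 s; RTT = 0.0165854 s.
Cycle = t_tx + RTT = 0.0165856 s.
Utilization = t_tx / cycle = 1.90476e-07/0.0165856 = 0.001148 %.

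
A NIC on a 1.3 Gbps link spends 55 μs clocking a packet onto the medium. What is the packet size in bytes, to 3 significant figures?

L = R × t_tx = 1300000000 b/s × 5.5e-05 s = 71500 bits.
In bytes: 71500 / 8 = 8940 bytes.

8940 bytes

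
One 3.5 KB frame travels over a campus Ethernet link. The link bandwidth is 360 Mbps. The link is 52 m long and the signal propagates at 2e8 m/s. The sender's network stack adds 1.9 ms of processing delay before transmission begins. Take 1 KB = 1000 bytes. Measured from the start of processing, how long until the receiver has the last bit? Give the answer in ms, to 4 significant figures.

L = 28000 bits.
Transmission delay = L/R = 28000 / 360000000 = 0.0777778 ms.
Propagation delay = d/s = 52 m / 200000000 m/s = 0.00026 ms.
Plus processing delay 1.9 ms = 1.9 ms.
Total = 1.978 ms.

1.978 ms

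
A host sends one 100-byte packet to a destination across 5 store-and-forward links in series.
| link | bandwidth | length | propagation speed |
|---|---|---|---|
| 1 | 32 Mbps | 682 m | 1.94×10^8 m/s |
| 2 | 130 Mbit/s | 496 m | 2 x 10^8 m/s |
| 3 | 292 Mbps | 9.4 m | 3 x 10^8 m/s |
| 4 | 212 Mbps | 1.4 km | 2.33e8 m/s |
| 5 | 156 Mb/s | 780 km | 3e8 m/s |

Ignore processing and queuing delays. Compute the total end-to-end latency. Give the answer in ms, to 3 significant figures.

2.65 ms

L = 100 × 8 = 800 bits.
Transmission delays (L/R per hop): 0.025, 0.00615385, 0.00273973, 0.00377358, 0.00512821 ms; sum = 0.0427954 ms.
Propagation delays (d/s per hop): 0.00351546, 0.00248, 3.13333e-05, 0.00600858, 2.6 ms; sum = 2.61204 ms.
End-to-end = 2.65 ms.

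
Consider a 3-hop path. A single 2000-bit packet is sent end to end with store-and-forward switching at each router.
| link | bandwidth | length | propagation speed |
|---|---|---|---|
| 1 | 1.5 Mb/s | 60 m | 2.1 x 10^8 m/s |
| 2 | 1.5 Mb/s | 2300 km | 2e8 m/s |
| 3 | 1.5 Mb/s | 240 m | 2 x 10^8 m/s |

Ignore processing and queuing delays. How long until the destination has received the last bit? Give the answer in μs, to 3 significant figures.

15500 μs

Transmission delay per hop = L/R = 2000/1500000 = 1333.33 μs; 3 hops → 4000 μs.
Propagation delays (d/s per hop): 0.285714, 11500, 1.2 μs; sum = 11501.5 μs.
End-to-end = 15500 μs.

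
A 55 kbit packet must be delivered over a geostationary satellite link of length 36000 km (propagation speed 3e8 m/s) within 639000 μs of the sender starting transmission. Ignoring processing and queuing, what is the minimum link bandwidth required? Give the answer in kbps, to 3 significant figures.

106 kbps

Propagation delay = 36000000 / 300000000 = 120000 μs.
Transmission budget = 639000 − 120000 = 519000 μs.
R ≥ L / t_tx = 55000 bits / 0.519 s = 106 kbps.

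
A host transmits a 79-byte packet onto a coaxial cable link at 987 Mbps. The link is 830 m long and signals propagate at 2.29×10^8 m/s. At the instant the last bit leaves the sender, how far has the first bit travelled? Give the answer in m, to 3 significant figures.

t_tx = L/R = 632/987000000 = 6.40324e-07 s.
Distance = s × t_tx = 229000000 × 6.40324e-07 = 147 m.

147 m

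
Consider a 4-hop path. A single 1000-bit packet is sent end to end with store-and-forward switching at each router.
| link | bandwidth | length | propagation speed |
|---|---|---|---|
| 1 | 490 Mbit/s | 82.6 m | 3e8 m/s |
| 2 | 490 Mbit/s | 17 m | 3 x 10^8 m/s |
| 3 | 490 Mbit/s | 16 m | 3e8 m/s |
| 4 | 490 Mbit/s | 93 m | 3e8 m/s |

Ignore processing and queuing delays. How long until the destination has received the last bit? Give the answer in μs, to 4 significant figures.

8.859 μs

Transmission delay per hop = L/R = 1000/490000000 = 2.04082 μs; 4 hops → 8.16327 μs.
Propagation delays (d/s per hop): 0.275333, 0.0566667, 0.0533333, 0.31 μs; sum = 0.695333 μs.
End-to-end = 8.859 μs.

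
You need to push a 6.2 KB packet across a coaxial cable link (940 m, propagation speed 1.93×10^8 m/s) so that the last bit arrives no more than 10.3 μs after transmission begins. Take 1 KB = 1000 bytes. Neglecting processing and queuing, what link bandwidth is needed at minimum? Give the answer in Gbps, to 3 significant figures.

9.14 Gbps

L = 49600 bits.
Propagation delay = 940 / 193000000 = 4.87047 μs.
Transmission budget = 10.3 − 4.87047 = 5.42953 μs.
R ≥ L / t_tx = 49600 bits / 5.42953e-06 s = 9.14 Gbps.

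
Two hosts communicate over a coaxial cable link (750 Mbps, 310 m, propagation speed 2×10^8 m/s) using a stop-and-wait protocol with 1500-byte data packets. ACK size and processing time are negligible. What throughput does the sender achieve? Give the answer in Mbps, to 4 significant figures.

628.3 Mbps

t_tx = L/R = 12000/750000000 = 1.6e-05 s.
t_prop = 310/200000000 = 1.55e-06 s; RTT = 3.1e-06 s.
Cycle = t_tx + RTT = 1.91e-05 s.
Throughput = L / cycle = 12000 / 1.91e-05 = 628.3 Mbps.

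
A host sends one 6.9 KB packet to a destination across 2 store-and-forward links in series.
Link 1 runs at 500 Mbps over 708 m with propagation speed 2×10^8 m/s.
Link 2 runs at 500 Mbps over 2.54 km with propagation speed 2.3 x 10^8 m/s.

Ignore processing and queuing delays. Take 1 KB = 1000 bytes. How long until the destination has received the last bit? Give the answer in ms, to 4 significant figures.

0.2354 ms

L = 55200 bits.
Transmission delay per hop = L/R = 55200/500000000 = 0.1104 ms; 2 hops → 0.2208 ms.
Propagation delays (d/s per hop): 0.00354, 0.0110435 ms; sum = 0.0145835 ms.
End-to-end = 0.2354 ms.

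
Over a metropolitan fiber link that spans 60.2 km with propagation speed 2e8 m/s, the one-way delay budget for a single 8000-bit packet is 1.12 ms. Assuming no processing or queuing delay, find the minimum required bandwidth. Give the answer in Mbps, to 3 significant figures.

9.77 Mbps

Propagation delay = 60200 / 200000000 = 0.301 ms.
Transmission budget = 1.12 − 0.301 = 0.819 ms.
R ≥ L / t_tx = 8000 bits / 0.000819 s = 9.77 Mbps.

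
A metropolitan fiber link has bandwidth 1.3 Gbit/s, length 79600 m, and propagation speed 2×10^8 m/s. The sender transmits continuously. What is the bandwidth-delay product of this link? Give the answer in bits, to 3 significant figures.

517000 bits

Propagation delay = 79600 / 200000000 = 0.000398 s.
BDP = R × t_prop = 1300000000 × 0.000398 = 517400 bits.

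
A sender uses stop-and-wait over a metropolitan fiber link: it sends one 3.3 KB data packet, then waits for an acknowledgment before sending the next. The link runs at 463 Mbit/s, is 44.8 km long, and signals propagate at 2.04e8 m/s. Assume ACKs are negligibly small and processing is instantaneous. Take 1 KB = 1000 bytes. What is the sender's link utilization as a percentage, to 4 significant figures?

t_tx = L/R = 26400/463000000 = 5.70194e-05 s.
t_prop = 44800/204000000 = 0.000219608 s; RTT = 0.000439216 s.
Cycle = t_tx + RTT = 0.000496235 s.
Utilization = t_tx / cycle = 5.70194e-05/0.000496235 = 11.49 %.

11.49 %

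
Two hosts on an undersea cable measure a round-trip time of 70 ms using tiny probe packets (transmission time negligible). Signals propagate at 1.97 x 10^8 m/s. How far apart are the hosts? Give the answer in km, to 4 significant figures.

6895 km

One-way propagation = RTT/2 = 35 ms.
d = s × t = 197000000 × 0.035 = 6895 km.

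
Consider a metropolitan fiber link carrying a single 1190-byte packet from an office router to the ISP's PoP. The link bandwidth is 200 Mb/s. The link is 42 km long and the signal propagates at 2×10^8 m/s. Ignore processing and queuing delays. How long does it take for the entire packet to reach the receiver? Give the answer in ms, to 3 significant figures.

0.258 ms

L = 1190 × 8 = 9520 bits.
Transmission delay = L/R = 9520 / 200000000 = 0.0476 ms.
Propagation delay = d/s = 42000 m / 200000000 m/s = 0.21 ms.
Total = 0.258 ms.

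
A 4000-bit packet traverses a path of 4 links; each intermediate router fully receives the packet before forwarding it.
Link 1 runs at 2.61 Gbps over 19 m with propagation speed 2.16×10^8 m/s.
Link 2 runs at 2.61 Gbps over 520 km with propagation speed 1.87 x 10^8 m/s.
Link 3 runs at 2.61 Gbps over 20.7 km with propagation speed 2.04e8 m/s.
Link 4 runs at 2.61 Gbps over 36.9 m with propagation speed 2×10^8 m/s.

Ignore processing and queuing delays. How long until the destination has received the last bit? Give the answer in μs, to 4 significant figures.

Transmission delay per hop = L/R = 4000/2610000000 = 1.53257 μs; 4 hops → 6.13027 μs.
Propagation delays (d/s per hop): 0.087963, 2780.75, 101.471, 0.1845 μs; sum = 2882.49 μs.
End-to-end = 2889 μs.

2889 μs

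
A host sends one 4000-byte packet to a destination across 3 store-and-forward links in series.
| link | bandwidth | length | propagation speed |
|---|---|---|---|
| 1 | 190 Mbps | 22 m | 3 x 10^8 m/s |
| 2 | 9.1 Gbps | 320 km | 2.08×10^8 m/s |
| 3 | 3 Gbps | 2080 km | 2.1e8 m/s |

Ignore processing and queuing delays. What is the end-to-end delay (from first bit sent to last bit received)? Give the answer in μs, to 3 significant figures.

11600 μs

L = 4000 × 8 = 32000 bits.
Transmission delays (L/R per hop): 168.421, 3.51648, 10.6667 μs; sum = 182.604 μs.
Propagation delays (d/s per hop): 0.0733333, 1538.46, 9904.76 μs; sum = 11443.3 μs.
End-to-end = 11600 μs.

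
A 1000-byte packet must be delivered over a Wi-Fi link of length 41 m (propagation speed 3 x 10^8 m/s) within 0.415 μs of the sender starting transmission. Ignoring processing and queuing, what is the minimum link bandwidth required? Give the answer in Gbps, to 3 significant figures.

L = 8000 bits.
Propagation delay = 41 / 300000000 = 0.136667 μs.
Transmission budget = 0.415 − 0.136667 = 0.278333 μs.
R ≥ L / t_tx = 8000 bits / 2.78333e-07 s = 28.7 Gbps.

28.7 Gbps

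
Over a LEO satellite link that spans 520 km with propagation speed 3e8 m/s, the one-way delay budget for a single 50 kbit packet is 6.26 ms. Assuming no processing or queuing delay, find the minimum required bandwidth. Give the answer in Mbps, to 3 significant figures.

Propagation delay = 520000 / 300000000 = 1.73333 ms.
Transmission budget = 6.26 − 1.73333 = 4.52667 ms.
R ≥ L / t_tx = 50000 bits / 0.00452667 s = 11.0 Mbps.

11.0 Mbps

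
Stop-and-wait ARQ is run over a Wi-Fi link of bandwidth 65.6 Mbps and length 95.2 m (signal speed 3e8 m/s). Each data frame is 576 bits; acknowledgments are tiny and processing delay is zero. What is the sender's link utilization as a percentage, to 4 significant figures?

93.26 %

t_tx = L/R = 576/6.56e+07 = 8.78049e-06 s.
t_prop = 95.2/300000000 = 3.17333e-07 s; RTT = 6.34667e-07 s.
Cycle = t_tx + RTT = 9.41515e-06 s.
Utilization = t_tx / cycle = 8.78049e-06/9.41515e-06 = 93.26 %.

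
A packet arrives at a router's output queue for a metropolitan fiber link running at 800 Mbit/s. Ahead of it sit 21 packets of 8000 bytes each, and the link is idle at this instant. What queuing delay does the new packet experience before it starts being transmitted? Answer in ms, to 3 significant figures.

Each queued packet: L/R = 64000/800000000 = 0.08 ms.
21 queued → 1.68 ms.
Queuing delay = 1.68 ms.

1.68 ms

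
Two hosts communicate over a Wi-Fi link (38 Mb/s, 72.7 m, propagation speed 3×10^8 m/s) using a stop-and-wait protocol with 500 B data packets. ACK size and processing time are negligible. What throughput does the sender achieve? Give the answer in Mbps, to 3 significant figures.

t_tx = L/R = 4000/38000000 = 0.000105263 s.
t_prop = 72.7/300000000 = 2.42333e-07 s; RTT = 4.84667e-07 s.
Cycle = t_tx + RTT = 0.000105748 s.
Throughput = L / cycle = 4000 / 0.000105748 = 37.8 Mbps.

37.8 Mbps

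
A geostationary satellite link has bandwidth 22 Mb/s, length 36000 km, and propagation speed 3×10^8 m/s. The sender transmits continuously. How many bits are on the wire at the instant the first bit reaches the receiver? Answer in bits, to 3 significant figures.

Propagation delay = 36000000 / 300000000 = 0.12 s.
BDP = R × t_prop = 22000000 × 0.12 = 2640000 bits.

2640000 bits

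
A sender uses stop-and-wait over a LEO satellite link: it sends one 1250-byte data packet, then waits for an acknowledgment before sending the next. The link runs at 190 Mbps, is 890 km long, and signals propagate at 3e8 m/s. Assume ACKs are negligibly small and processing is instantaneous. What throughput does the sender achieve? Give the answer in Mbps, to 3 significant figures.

1.67 Mbps

t_tx = L/R = 10000/190000000 = 5.26316e-05 s.
t_prop = 890000/300000000 = 0.00296667 s; RTT = 0.00593333 s.
Cycle = t_tx + RTT = 0.00598596 s.
Throughput = L / cycle = 10000 / 0.00598596 = 1.67 Mbps.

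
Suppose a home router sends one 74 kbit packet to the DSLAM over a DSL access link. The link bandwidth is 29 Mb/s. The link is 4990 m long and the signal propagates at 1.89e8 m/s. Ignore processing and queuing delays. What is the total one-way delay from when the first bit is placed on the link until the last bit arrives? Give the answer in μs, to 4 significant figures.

2578 μs

L = 74000 bits.
Transmission delay = L/R = 74000 / 29000000 = 2551.72 μs.
Propagation delay = d/s = 4990 m / 189000000 m/s = 26.4021 μs.
Total = 2578 μs.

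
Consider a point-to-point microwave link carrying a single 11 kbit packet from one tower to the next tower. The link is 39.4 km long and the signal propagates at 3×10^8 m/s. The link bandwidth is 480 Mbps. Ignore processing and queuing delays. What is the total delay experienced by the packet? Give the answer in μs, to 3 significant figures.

154 μs

L = 11000 bits.
Transmission delay = L/R = 11000 / 480000000 = 22.9167 μs.
Propagation delay = d/s = 39400 m / 300000000 m/s = 131.333 μs.
Total = 154 μs.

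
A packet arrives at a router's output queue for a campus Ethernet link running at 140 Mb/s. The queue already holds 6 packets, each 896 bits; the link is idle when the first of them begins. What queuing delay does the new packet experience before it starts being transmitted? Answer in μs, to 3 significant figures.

38.4 μs

Each queued packet: L/R = 896/140000000 = 6.4 μs.
6 queued → 38.4 μs.
Queuing delay = 38.4 μs.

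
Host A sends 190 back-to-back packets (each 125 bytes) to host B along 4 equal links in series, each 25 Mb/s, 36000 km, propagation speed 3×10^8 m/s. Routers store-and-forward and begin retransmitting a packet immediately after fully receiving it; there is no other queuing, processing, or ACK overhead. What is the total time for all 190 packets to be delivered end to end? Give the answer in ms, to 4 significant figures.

487.7 ms

Per-hop transmission t_tx = L/R = 1000/25000000 = 0.04 ms.
Per-hop propagation t_prop = 36000000/300000000 = 120 ms.
Pipeline fill: first packet needs 4·t_tx to clear all hops; remaining 189 packets each add one t_tx.
Total = (4+190-1)·t_tx + 4·t_prop = 193·0.04 + 4·120 = 487.7 ms.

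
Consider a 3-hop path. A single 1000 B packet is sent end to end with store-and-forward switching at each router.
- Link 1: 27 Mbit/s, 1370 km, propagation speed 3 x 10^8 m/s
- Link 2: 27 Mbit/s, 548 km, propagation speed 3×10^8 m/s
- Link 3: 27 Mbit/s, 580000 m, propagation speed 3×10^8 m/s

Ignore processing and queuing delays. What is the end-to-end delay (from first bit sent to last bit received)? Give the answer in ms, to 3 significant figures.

9.22 ms

L = 1000 × 8 = 8000 bits.
Transmission delay per hop = L/R = 8000/27000000 = 0.296296 ms; 3 hops → 0.888889 ms.
Propagation delays (d/s per hop): 4.56667, 1.82667, 1.93333 ms; sum = 8.32667 ms.
End-to-end = 9.22 ms.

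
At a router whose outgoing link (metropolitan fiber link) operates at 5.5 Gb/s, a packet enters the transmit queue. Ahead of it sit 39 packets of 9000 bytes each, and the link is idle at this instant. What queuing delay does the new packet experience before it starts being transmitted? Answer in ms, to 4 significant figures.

Each queued packet: L/R = 72000/5500000000 = 0.0130909 ms.
39 queued → 0.510545 ms.
Queuing delay = 0.5105 ms.

0.5105 ms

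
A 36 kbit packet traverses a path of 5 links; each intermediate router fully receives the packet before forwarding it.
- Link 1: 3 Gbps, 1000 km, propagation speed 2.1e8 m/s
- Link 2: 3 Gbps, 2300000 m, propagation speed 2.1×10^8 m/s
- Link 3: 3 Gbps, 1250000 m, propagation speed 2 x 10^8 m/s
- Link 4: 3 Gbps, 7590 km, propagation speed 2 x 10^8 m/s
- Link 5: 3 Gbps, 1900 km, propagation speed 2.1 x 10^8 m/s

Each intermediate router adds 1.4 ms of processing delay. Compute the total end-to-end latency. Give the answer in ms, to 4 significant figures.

74.62 ms

L = 36000 bits.
Transmission delay per hop = L/R = 36000/3000000000 = 0.012 ms; 5 hops → 0.06 ms.
Propagation delays (d/s per hop): 4.7619, 10.9524, 6.25, 37.95, 9.04762 ms; sum = 68.9619 ms.
Processing at 4 router(s): 4 × 1.4 ms = 5.6 ms.
End-to-end = 74.62 ms.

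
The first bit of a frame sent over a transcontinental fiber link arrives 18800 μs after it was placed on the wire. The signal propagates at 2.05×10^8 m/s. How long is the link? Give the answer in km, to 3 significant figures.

3850 km

d = s × t_prop = 2.05e+08 × 0.0188 = 3850 km.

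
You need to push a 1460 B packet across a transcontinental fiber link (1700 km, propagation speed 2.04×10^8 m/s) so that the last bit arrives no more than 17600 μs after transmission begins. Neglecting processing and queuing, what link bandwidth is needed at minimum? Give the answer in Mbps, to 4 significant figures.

1.260 Mbps

L = 11680 bits.
Propagation delay = 1700000 / 204000000 = 8333.33 μs.
Transmission budget = 17600 − 8333.33 = 9266.67 μs.
R ≥ L / t_tx = 11680 bits / 0.00926667 s = 1.260 Mbps.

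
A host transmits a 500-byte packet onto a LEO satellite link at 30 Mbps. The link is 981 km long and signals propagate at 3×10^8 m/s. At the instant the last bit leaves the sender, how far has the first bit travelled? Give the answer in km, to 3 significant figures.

40.0 km

t_tx = L/R = 4000/30000000 = 0.000133333 s.
Distance = s × t_tx = 300000000 × 0.000133333 = 40.0 km.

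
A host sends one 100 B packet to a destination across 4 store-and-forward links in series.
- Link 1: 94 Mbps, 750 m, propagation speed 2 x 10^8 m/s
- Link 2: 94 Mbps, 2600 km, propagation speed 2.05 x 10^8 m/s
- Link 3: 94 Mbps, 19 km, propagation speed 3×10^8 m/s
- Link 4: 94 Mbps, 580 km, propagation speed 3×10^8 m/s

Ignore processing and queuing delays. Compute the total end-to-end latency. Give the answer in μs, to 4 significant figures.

14720 μs

L = 100 × 8 = 800 bits.
Transmission delay per hop = L/R = 800/94000000 = 8.51064 μs; 4 hops → 34.0426 μs.
Propagation delays (d/s per hop): 3.75, 12682.9, 63.3333, 1933.33 μs; sum = 14683.3 μs.
End-to-end = 14720 μs.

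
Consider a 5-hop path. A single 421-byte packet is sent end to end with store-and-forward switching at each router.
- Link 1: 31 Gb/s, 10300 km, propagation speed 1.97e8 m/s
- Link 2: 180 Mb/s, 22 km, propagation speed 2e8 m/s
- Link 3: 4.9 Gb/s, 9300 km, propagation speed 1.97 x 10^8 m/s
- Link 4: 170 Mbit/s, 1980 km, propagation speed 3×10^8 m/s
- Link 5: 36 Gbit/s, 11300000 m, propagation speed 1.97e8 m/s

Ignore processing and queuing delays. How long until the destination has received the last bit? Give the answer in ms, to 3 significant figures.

L = 421 × 8 = 3368 bits.
Transmission delays (L/R per hop): 0.000108645, 0.0187111, 0.000687347, 0.0198118, 9.35556e-05 ms; sum = 0.0394124 ms.
Propagation delays (d/s per hop): 52.2843, 0.11, 47.2081, 6.6, 57.3604 ms; sum = 163.563 ms.
End-to-end = 164 ms.

164 ms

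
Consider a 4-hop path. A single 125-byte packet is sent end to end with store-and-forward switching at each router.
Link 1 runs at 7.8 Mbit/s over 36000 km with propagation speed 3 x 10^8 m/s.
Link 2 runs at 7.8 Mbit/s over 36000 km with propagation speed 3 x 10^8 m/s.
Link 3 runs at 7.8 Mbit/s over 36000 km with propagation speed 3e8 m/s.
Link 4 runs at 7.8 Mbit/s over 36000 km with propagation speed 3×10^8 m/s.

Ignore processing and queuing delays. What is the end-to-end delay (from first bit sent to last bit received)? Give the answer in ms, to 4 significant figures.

480.5 ms

L = 125 × 8 = 1000 bits.
Transmission delay per hop = L/R = 1000/7800000 = 0.128205 ms; 4 hops → 0.512821 ms.
Propagation delays (d/s per hop): 120, 120, 120, 120 ms; sum = 480 ms.
End-to-end = 480.5 ms.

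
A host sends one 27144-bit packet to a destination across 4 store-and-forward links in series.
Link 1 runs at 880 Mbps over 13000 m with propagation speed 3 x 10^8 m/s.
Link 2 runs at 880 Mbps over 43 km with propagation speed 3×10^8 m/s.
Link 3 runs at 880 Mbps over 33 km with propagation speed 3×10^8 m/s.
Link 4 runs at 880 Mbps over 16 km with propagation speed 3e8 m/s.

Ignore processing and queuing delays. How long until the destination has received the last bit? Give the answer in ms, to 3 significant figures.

0.473 ms

Transmission delay per hop = L/R = 27144/880000000 = 0.0308455 ms; 4 hops → 0.123382 ms.
Propagation delays (d/s per hop): 0.0433333, 0.143333, 0.11, 0.0533333 ms; sum = 0.35 ms.
End-to-end = 0.473 ms.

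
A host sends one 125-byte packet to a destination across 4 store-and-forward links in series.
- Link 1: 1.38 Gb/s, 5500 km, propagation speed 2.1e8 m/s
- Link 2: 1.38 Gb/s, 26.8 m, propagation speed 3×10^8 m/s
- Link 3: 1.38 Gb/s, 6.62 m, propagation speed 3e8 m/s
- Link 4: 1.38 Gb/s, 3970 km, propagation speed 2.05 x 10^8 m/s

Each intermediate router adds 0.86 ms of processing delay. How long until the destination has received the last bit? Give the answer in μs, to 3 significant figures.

48100 μs

L = 125 × 8 = 1000 bits.
Transmission delay per hop = L/R = 1000/1380000000 = 0.724638 μs; 4 hops → 2.89855 μs.
Propagation delays (d/s per hop): 26190.5, 0.0893333, 0.0220667, 19365.9 μs; sum = 45556.4 μs.
Processing at 3 router(s): 3 × 0.86 ms = 2580 μs.
End-to-end = 48100 μs.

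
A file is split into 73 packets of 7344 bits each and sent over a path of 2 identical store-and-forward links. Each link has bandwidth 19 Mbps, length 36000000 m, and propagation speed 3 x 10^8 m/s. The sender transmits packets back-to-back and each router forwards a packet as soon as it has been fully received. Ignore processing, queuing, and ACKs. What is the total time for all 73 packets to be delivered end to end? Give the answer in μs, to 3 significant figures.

269000 μs

Per-hop transmission t_tx = L/R = 7344/19000000 = 386.526 μs.
Per-hop propagation t_prop = 36000000/300000000 = 120000 μs.
Pipeline fill: first packet needs 2·t_tx to clear all hops; remaining 72 packets each add one t_tx.
Total = (2+73-1)·t_tx + 2·t_prop = 74·386.526 + 2·120000 = 269000 μs.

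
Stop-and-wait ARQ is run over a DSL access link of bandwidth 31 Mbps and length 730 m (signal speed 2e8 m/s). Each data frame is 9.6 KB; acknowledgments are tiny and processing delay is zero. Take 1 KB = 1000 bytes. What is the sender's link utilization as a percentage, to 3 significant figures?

t_tx = L/R = 76800/31000000 = 0.00247742 s.
t_prop = 730/200000000 = 3.65e-06 s; RTT = 7.3e-06 s.
Cycle = t_tx + RTT = 0.00248472 s.
Utilization = t_tx / cycle = 0.00247742/0.00248472 = 99.7 %.

99.7 %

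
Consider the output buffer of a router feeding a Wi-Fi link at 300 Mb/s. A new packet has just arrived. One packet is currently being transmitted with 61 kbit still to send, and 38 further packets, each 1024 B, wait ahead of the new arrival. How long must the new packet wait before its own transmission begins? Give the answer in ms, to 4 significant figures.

1.241 ms

Each queued packet: L/R = 8192/300000000 = 0.0273067 ms.
38 queued → 1.03765 ms.
Plus remaining 61000 bits of current packet: 0.203333 ms.
Queuing delay = 1.241 ms.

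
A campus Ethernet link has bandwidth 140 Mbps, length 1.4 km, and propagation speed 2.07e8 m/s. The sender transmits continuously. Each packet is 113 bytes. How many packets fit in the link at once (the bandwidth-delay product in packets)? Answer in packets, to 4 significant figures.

Propagation delay = 1400 / 2.07e+08 = 6.76329e-06 s.
BDP = R × t_prop = 140000000 × 6.76329e-06 = 946.86 bits.
In packets of 904 bits: 1.047 packets.

1.047 packets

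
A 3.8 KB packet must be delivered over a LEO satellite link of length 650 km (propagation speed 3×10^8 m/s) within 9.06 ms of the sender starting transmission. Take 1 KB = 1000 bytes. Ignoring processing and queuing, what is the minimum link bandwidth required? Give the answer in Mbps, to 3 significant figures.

L = 30400 bits.
Propagation delay = 650000 / 300000000 = 2.16667 ms.
Transmission budget = 9.06 − 2.16667 = 6.89333 ms.
R ≥ L / t_tx = 30400 bits / 0.00689333 s = 4.41 Mbps.

4.41 Mbps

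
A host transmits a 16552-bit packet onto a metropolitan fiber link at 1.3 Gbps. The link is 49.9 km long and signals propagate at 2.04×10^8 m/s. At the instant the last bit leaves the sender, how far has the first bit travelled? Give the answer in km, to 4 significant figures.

2.597 km

t_tx = L/R = 16552/1300000000 = 1.27323e-05 s.
Distance = s × t_tx = 204000000 × 1.27323e-05 = 2.597 km.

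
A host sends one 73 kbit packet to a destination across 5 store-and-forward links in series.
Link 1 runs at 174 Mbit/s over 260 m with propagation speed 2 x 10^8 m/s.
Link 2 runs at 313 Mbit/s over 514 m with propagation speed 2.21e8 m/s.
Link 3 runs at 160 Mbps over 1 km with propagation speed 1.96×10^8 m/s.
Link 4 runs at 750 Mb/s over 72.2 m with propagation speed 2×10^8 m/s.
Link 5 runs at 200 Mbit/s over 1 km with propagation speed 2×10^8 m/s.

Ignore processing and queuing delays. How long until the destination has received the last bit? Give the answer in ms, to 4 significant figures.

1.585 ms

L = 73000 bits.
Transmission delays (L/R per hop): 0.41954, 0.233227, 0.45625, 0.0973333, 0.365 ms; sum = 1.57135 ms.
Propagation delays (d/s per hop): 0.0013, 0.00232579, 0.00510204, 0.000361, 0.005 ms; sum = 0.0140888 ms.
End-to-end = 1.585 ms.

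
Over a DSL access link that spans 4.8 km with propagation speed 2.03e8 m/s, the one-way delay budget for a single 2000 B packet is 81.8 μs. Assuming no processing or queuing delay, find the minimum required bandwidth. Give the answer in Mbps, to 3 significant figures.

275 Mbps

L = 16000 bits.
Propagation delay = 4800 / 2.03e+08 = 23.6453 μs.
Transmission budget = 81.8 − 23.6453 = 58.1547 μs.
R ≥ L / t_tx = 16000 bits / 5.81547e-05 s = 275 Mbps.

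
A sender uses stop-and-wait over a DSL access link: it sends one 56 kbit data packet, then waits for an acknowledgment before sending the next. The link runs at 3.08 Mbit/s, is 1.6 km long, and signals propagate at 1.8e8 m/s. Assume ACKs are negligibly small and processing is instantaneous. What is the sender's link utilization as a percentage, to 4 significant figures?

99.90 %

t_tx = L/R = 56000/3080000 = 0.0181818 s.
t_prop = 1600/180000000 = 8.88889e-06 s; RTT = 1.77778e-05 s.
Cycle = t_tx + RTT = 0.0181996 s.
Utilization = t_tx / cycle = 0.0181818/0.0181996 = 99.90 %.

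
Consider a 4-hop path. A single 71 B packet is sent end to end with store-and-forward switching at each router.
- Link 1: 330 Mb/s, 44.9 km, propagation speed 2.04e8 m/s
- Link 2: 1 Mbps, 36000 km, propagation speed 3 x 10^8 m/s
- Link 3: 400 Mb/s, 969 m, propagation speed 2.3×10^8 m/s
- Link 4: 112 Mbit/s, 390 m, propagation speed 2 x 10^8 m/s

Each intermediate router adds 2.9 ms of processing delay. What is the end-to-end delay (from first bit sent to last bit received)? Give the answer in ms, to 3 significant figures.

L = 71 × 8 = 568 bits.
Transmission delays (L/R per hop): 0.00172121, 0.568, 0.00142, 0.00507143 ms; sum = 0.576213 ms.
Propagation delays (d/s per hop): 0.220098, 120, 0.00421304, 0.00195 ms; sum = 120.226 ms.
Processing at 3 router(s): 3 × 2.9 ms = 8.7 ms.
End-to-end = 130 ms.

130 ms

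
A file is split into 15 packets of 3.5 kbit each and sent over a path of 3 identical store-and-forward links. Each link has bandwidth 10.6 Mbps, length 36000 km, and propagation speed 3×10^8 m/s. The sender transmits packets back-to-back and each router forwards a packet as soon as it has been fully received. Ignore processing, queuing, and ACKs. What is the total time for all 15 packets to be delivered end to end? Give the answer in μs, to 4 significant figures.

365600 μs

Per-hop transmission t_tx = L/R = 3500/10600000 = 330.189 μs.
Per-hop propagation t_prop = 36000000/300000000 = 120000 μs.
Pipeline fill: first packet needs 3·t_tx to clear all hops; remaining 14 packets each add one t_tx.
Total = (3+15-1)·t_tx + 3·t_prop = 17·330.189 + 3·120000 = 365600 μs.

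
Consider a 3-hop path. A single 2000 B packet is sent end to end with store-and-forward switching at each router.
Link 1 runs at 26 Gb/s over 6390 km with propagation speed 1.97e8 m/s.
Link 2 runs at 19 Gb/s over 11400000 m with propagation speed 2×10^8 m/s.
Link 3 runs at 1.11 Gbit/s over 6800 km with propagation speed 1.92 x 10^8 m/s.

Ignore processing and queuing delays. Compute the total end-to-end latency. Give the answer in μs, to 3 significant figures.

125000 μs

L = 2000 × 8 = 16000 bits.
Transmission delays (L/R per hop): 0.615385, 0.842105, 14.4144 μs; sum = 15.8719 μs.
Propagation delays (d/s per hop): 32436.5, 57000, 35416.7 μs; sum = 124853 μs.
End-to-end = 125000 μs.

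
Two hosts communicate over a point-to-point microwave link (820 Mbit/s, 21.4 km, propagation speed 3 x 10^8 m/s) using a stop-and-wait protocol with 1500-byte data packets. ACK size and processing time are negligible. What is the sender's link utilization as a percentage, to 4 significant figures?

9.303 %

t_tx = L/R = 12000/820000000 = 1.46341e-05 s.
t_prop = 21400/300000000 = 7.13333e-05 s; RTT = 0.000142667 s.
Cycle = t_tx + RTT = 0.000157301 s.
Utilization = t_tx / cycle = 1.46341e-05/0.000157301 = 9.303 %.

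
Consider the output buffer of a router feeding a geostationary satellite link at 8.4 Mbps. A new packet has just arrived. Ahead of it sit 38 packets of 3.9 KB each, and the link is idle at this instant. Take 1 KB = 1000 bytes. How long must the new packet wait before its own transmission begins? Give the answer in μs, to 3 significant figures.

141000 μs

Each queued packet: L/R = 31200/8400000 = 3714.29 μs.
38 queued → 141143 μs.
Queuing delay = 141000 μs.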